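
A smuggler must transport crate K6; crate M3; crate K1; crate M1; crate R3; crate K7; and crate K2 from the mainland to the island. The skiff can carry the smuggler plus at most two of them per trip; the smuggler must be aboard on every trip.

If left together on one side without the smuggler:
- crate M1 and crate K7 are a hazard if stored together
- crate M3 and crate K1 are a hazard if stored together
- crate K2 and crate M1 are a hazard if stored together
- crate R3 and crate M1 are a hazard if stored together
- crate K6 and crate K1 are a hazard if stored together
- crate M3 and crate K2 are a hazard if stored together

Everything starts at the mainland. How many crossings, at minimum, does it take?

Whatever the first load, the items left behind include a forbidden pair without the smuggler. No opening move is safe, so no plan exists.

impossible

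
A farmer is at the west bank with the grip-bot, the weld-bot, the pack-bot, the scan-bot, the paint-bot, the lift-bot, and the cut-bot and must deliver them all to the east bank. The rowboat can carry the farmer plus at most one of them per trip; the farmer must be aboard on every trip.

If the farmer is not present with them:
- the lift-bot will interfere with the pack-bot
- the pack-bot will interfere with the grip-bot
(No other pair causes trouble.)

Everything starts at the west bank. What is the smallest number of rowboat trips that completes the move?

Counting alone: the farmer can take at most 1 across per trip to the east bank, so moving all 7 needs at least 7 loaded trips out, with a return between consecutive ones — at least 13 crossings.
The safety rule pushes this higher. Following every safe sequence of crossings, the most of the 7 that can be at the east bank as the rowboat arrives there on crossing 13 is 6 — never all 7.
So no plan with fewer than 15 crossings exists, and this one achieves 15:
1. Farmer goes to the east bank with the pack-bot.
2. Farmer goes back to the west bank alone.
3. Farmer goes to the east bank with the grip-bot.
4. Farmer goes back to the west bank with the pack-bot.
5. Farmer goes to the east bank with the lift-bot.
6. Farmer goes back to the west bank alone.
7. Farmer goes to the east bank with the weld-bot.
8. Farmer goes back to the west bank alone.
9. Farmer goes to the east bank with the scan-bot.
10. Farmer goes back to the west bank alone.
11. Farmer goes to the east bank with the paint-bot.
12. Farmer goes back to the west bank alone.
13. Farmer goes to the east bank with the cut-bot.
14. Farmer goes back to the west bank alone.
15. Farmer goes to the east bank with the pack-bot.

15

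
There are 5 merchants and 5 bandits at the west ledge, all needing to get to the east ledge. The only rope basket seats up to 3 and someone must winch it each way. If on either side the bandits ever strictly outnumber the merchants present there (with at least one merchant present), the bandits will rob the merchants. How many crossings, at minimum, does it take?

11

Counting alone: each trip to the east ledge takes at most 3 across and each return brings at least 1 back, so after t trips out (and t−1 returns) at most 3t − (t−1) of the 10 are across; that first reaches 10 at t = 5, so at least 9 crossings are needed.
The safety rule pushes this higher. Following every safe sequence of crossings, the most of the 10 that can be at the east ledge as the rope basket arrives there on crossing 9 is 9 — never all 10.
So no plan with fewer than 11 crossings exists, and this one achieves 11:
1. 2 bandits → the east ledge.  (the west ledge: 5M 3B; the east ledge: 0M 2B)
2. 1 bandit ← the west ledge.  (the west ledge: 5M 4B; the east ledge: 0M 1B)
3. 3 bandits → the east ledge.  (the west ledge: 5M 1B; the east ledge: 0M 4B)
4. 1 bandit ← the west ledge.  (the west ledge: 5M 2B; the east ledge: 0M 3B)
5. 3 merchants → the east ledge.  (the west ledge: 2M 2B; the east ledge: 3M 3B)
6. 1 merchant and 1 bandit ← the west ledge.  (the west ledge: 3M 3B; the east ledge: 2M 2B)
7. 3 merchants → the east ledge.  (the west ledge: 0M 3B; the east ledge: 5M 2B)
8. 1 bandit ← the west ledge.  (the west ledge: 0M 4B; the east ledge: 5M 1B)
9. 2 bandits → the east ledge.  (the west ledge: 0M 2B; the east ledge: 5M 3B)
10. 1 bandit ← the west ledge.  (the west ledge: 0M 3B; the east ledge: 5M 2B)
11. 3 bandits → the east ledge.  (the west ledge: 0M 0B; the east ledge: 5M 5B)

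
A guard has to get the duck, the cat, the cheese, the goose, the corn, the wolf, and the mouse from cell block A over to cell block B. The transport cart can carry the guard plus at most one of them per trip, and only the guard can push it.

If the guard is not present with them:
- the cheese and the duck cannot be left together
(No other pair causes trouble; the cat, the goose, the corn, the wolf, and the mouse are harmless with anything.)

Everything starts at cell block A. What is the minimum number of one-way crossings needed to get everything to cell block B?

13

Counting alone: the guard can take at most 1 across per trip to cell block B, so moving all 7 needs at least 7 loaded trips out, with a return between consecutive ones — at least 13 crossings.
The plan below uses exactly 13 crossings, so it is optimal:
1. Guard goes to cell block B with the duck.
2. Guard goes back to cell block A alone.
3. Guard goes to cell block B with the cat.
4. Guard goes back to cell block A alone.
5. Guard goes to cell block B with the goose.
6. Guard goes back to cell block A alone.
7. Guard goes to cell block B with the corn.
8. Guard goes back to cell block A alone.
9. Guard goes to cell block B with the wolf.
10. Guard goes back to cell block A alone.
11. Guard goes to cell block B with the mouse.
12. Guard goes back to cell block A alone.
13. Guard goes to cell block B with the cheese.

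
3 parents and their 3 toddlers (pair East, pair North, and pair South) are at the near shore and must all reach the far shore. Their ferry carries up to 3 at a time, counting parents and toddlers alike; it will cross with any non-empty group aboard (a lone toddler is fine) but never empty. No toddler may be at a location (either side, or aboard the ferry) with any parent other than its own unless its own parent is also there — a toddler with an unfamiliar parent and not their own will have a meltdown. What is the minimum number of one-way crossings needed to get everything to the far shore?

Counting alone: each trip to the far shore takes at most 3 across and each return brings at least 1 back, so after t trips out (and t−1 returns) at most 3t − (t−1) of the 6 are across; that first reaches 6 at t = 3, so at least 5 crossings are needed.
The plan below uses exactly 5 crossings, so it is optimal:
1. parent East and toddler East cross → the far shore.
2. parent East crosses ← the near shore.
3. parent East, parent North, and parent South cross → the far shore.
4. toddler East crosses ← the near shore.
5. toddler East, toddler North, and toddler South cross → the far shore.

5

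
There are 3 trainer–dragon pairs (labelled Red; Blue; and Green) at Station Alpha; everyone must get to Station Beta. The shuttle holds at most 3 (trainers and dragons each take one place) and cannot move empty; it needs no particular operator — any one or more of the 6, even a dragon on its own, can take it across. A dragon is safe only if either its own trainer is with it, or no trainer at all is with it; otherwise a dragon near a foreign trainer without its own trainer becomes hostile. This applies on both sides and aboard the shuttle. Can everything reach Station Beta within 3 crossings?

Counting alone: each trip to Station Beta takes at most 3 across and each return brings at least 1 back, so after t trips out (and t−1 returns) at most 3t − (t−1) of the 6 are across; that first reaches 6 at t = 3, so at least 5 crossings are needed.
Since 3 < 5, 3 crossings cannot be enough. (The shortest complete plan in fact takes 5:)
1. dragon Red and trainer Red cross → Station Beta.
2. trainer Red crosses ← Station Alpha.
3. trainer Blue, trainer Green, and trainer Red cross → Station Beta.
4. dragon Red crosses ← Station Alpha.
5. dragon Blue, dragon Green, and dragon Red cross → Station Beta.

No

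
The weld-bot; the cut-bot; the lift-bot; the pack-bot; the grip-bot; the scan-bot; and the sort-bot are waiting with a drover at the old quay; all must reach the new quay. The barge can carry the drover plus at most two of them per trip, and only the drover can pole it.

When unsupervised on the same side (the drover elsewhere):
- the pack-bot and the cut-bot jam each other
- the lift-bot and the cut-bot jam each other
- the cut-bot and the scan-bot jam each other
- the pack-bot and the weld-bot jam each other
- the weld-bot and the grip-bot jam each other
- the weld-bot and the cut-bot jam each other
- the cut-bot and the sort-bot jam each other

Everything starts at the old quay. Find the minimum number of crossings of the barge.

11

Counting alone: the drover can take at most 2 across per trip to the new quay, so moving all 7 needs at least 4 loaded trips out, with a return between consecutive ones — at least 7 crossings.
The safety rule pushes this higher. Following every safe sequence of crossings, the most of the 7 that can be at the new quay as the barge arrives there on crossings 7, 9 is 5, 6 respectively — never all 7.
So no plan with fewer than 11 crossings exists, and this one achieves 11:
1. Drover goes to the new quay with the cut-bot and the weld-bot.
2. Drover goes back to the old quay with the weld-bot.
3. Drover goes to the new quay with the lift-bot and the weld-bot.
4. Drover goes back to the old quay with the cut-bot.
5. Drover goes to the new quay with the cut-bot and the scan-bot.
6. Drover goes back to the old quay with the cut-bot.
7. Drover goes to the new quay with the cut-bot and the sort-bot.
8. Drover goes back to the old quay with the cut-bot.
9. Drover goes to the new quay with the grip-bot and the pack-bot.
10. Drover goes back to the old quay with the weld-bot.
11. Drover goes to the new quay with the cut-bot and the weld-bot.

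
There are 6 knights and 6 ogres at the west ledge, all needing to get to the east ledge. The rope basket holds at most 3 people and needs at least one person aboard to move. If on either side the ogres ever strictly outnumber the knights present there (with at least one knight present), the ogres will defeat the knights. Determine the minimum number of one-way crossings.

impossible

Following every safe sequence of crossings from the start, the most of the 12 that can be at the east ledge as the rope basket arrives there on crossings 1, 3, 5 is 3, 5, 6 respectively; the best ever achieved is 6 of 12.
From crossing 7 on, no configuration arises that was not already reachable earlier: only 17 distinct safe configurations (who is on which side, and where the rope basket is) can ever be reached, none of them has everyone across, and every continuation just revisits them. They are: 0 knights + 0 ogres across (rope basket back at the start); 0 knights + 1 ogre across (rope basket there); 0 knights + 1 ogre across (rope basket back at the start); 0 knights + 2 ogres across (rope basket there); 0 knights + 2 ogres across (rope basket back at the start); 0 knights + 3 ogres across (rope basket there); 0 knights + 3 ogres across (rope basket back at the start); 0 knights + 4 ogres across (rope basket there); 0 knights + 4 ogres across (rope basket back at the start); 0 knights + 5 ogres across (rope basket there); 0 knights + 5 ogres across (rope basket back at the start); 0 knights + 6 ogres across (rope basket there); 1 knight + 1 ogre across (rope basket there); 1 knight + 1 ogre across (rope basket back at the start); 2 knights + 2 ogres across (rope basket there); 2 knights + 2 ogres across (rope basket back at the start); 3 knights + 3 ogres across (rope basket there). So no valid plan exists.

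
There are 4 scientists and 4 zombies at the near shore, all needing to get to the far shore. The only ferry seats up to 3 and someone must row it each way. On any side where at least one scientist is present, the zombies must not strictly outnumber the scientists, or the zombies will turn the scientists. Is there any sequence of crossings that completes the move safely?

Yes

1. 2 zombies → the far shore.  (the near shore: 4S 2Z; the far shore: 0S 2Z)
2. 1 zombie ← the near shore.  (the near shore: 4S 3Z; the far shore: 0S 1Z)
3. 3 zombies → the far shore.  (the near shore: 4S 0Z; the far shore: 0S 4Z)
4. 1 zombie ← the near shore.  (the near shore: 4S 1Z; the far shore: 0S 3Z)
5. 3 scientists → the far shore.  (the near shore: 1S 1Z; the far shore: 3S 3Z)
6. 1 scientist and 1 zombie ← the near shore.  (the near shore: 2S 2Z; the far shore: 2S 2Z)
7. 2 scientists → the far shore.  (the near shore: 0S 2Z; the far shore: 4S 2Z)
8. 1 zombie ← the near shore.  (the near shore: 0S 3Z; the far shore: 4S 1Z)
9. 3 zombies → the far shore.  (the near shore: 0S 0Z; the far shore: 4S 4Z)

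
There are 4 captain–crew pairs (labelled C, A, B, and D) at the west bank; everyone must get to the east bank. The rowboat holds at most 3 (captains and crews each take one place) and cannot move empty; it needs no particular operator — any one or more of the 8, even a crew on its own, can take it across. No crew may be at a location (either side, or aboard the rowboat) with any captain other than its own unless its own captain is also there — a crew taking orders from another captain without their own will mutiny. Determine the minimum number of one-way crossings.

9

Counting alone: each trip to the east bank takes at most 3 across and each return brings at least 1 back, so after t trips out (and t−1 returns) at most 3t − (t−1) of the 8 are across; that first reaches 8 at t = 4, so at least 7 crossings are needed.
The safety rule pushes this higher. Following every safe sequence of crossings, the most of the 8 that can be at the east bank as the rowboat arrives there on crossing 7 is 7 — never all 8.
So no plan with fewer than 9 crossings exists, and this one achieves 9:
1. captain C and crew C cross → the east bank.
2. captain C crosses ← the west bank.
3. captain A, captain C, and crew A cross → the east bank.
4. captain C and crew C cross ← the west bank.
5. captain B, captain C, and captain D cross → the east bank.
6. crew A crosses ← the west bank.
7. crew A and crew C cross → the east bank.
8. crew C crosses ← the west bank.
9. crew B, crew C, and crew D cross → the east bank.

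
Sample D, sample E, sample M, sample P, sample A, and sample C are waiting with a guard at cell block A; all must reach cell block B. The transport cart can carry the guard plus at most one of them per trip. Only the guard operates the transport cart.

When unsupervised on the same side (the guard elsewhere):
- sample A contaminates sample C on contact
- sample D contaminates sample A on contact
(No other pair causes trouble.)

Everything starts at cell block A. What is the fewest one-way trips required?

13

Counting alone: the guard can take at most 1 across per trip to cell block B, so moving all 6 needs at least 6 loaded trips out, with a return between consecutive ones — at least 11 crossings.
The safety rule pushes this higher. Following every safe sequence of crossings, the most of the 6 that can be at cell block B as the transport cart arrives there on crossing 11 is 5 — never all 6.
So no plan with fewer than 13 crossings exists, and this one achieves 13:
1. Guard goes to cell block B with sample A.  [cell block A: sample C, sample D, sample E, sample M, sample P | cell block B: sample A]
2. Guard goes back to cell block A alone.  [cell block A: sample C, sample D, sample E, sample M, sample P | cell block B: sample A]
3. Guard goes to cell block B with sample D.  [cell block A: sample C, sample E, sample M, sample P | cell block B: sample A, sample D]
4. Guard goes back to cell block A with sample A.  [cell block A: sample A, sample C, sample E, sample M, sample P | cell block B: sample D]
5. Guard goes to cell block B with sample C.  [cell block A: sample A, sample E, sample M, sample P | cell block B: sample C, sample D]
6. Guard goes back to cell block A alone.  [cell block A: sample A, sample E, sample M, sample P | cell block B: sample C, sample D]
7. Guard goes to cell block B with sample E.  [cell block A: sample A, sample M, sample P | cell block B: sample C, sample D, sample E]
8. Guard goes back to cell block A alone.  [cell block A: sample A, sample M, sample P | cell block B: sample C, sample D, sample E]
9. Guard goes to cell block B with sample M.  [cell block A: sample A, sample P | cell block B: sample C, sample D, sample E, sample M]
10. Guard goes back to cell block A alone.  [cell block A: sample A, sample P | cell block B: sample C, sample D, sample E, sample M]
11. Guard goes to cell block B with sample P.  [cell block A: sample A | cell block B: sample C, sample D, sample E, sample M, sample P]
12. Guard goes back to cell block A alone.  [cell block A: sample A | cell block B: sample C, sample D, sample E, sample M, sample P]
13. Guard goes to cell block B with sample A.  [cell block A: — | cell block B: sample A, sample C, sample D, sample E, sample M, sample P]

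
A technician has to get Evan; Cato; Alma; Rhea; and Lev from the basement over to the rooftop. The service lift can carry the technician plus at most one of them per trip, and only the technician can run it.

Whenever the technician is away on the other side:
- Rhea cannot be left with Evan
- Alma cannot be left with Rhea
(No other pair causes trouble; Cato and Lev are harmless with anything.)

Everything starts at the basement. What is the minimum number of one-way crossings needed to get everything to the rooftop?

Counting alone: the technician can take at most 1 across per trip to the rooftop, so moving all 5 needs at least 5 loaded trips out, with a return between consecutive ones — at least 9 crossings.
The safety rule pushes this higher. Following every safe sequence of crossings, the most of the 5 that can be at the rooftop as the service lift arrives there on crossing 9 is 4 — never all 5.
So no plan with fewer than 11 crossings exists, and this one achieves 11:
1. Technician goes to the rooftop with Rhea.
2. Technician goes back to the basement alone.
3. Technician goes to the rooftop with Evan.
4. Technician goes back to the basement with Rhea.
5. Technician goes to the rooftop with Alma.
6. Technician goes back to the basement alone.
7. Technician goes to the rooftop with Cato.
8. Technician goes back to the basement alone.
9. Technician goes to the rooftop with Lev.
10. Technician goes back to the basement alone.
11. Technician goes to the rooftop with Rhea.

11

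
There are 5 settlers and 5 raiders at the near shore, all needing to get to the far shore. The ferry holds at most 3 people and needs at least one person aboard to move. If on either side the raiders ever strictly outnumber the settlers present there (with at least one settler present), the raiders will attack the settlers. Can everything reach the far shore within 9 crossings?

No

Counting alone: each trip to the far shore takes at most 3 across and each return brings at least 1 back, so after t trips out (and t−1 returns) at most 3t − (t−1) of the 10 are across; that first reaches 10 at t = 5, so at least 9 crossings are needed.
The safety rule pushes this higher. Following every safe sequence of crossings, the most of the 10 that can be at the far shore as the ferry arrives there on crossing 9 is 9 — never all 10.
So the move cannot be finished within 9 crossings. (The shortest complete plan takes 11:)
1. 2 raiders → the far shore.  (the near shore: 5S 3R; the far shore: 0S 2R)
2. 1 raider ← the near shore.  (the near shore: 5S 4R; the far shore: 0S 1R)
3. 3 raiders → the far shore.  (the near shore: 5S 1R; the far shore: 0S 4R)
4. 1 raider ← the near shore.  (the near shore: 5S 2R; the far shore: 0S 3R)
5. 3 settlers → the far shore.  (the near shore: 2S 2R; the far shore: 3S 3R)
6. 1 settler and 1 raider ← the near shore.  (the near shore: 3S 3R; the far shore: 2S 2R)
7. 3 settlers → the far shore.  (the near shore: 0S 3R; the far shore: 5S 2R)
8. 1 raider ← the near shore.  (the near shore: 0S 4R; the far shore: 5S 1R)
9. 2 raiders → the far shore.  (the near shore: 0S 2R; the far shore: 5S 3R)
10. 1 raider ← the near shore.  (the near shore: 0S 3R; the far shore: 5S 2R)
11. 3 raiders → the far shore.  (the near shore: 0S 0R; the far shore: 5S 5R)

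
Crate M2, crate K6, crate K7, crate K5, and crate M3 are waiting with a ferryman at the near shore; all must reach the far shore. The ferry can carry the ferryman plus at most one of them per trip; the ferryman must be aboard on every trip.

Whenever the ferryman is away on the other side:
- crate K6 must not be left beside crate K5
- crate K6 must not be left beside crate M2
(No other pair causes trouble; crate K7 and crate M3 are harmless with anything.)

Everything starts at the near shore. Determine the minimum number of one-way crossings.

Counting alone: the ferryman can take at most 1 across per trip to the far shore, so moving all 5 needs at least 5 loaded trips out, with a return between consecutive ones — at least 9 crossings.
The safety rule pushes this higher. Following every safe sequence of crossings, the most of the 5 that can be at the far shore as the ferry arrives there on crossing 9 is 4 — never all 5.
So no plan with fewer than 11 crossings exists, and this one achieves 11:
1. Ferryman goes to the far shore with crate K6.  [the near shore: crate K5, crate K7, crate M2, crate M3 | the far shore: crate K6]
2. Ferryman goes back to the near shore alone.  [the near shore: crate K5, crate K7, crate M2, crate M3 | the far shore: crate K6]
3. Ferryman goes to the far shore with crate M2.  [the near shore: crate K5, crate K7, crate M3 | the far shore: crate K6, crate M2]
4. Ferryman goes back to the near shore with crate K6.  [the near shore: crate K5, crate K6, crate K7, crate M3 | the far shore: crate M2]
5. Ferryman goes to the far shore with crate K5.  [the near shore: crate K6, crate K7, crate M3 | the far shore: crate K5, crate M2]
6. Ferryman goes back to the near shore alone.  [the near shore: crate K6, crate K7, crate M3 | the far shore: crate K5, crate M2]
7. Ferryman goes to the far shore with crate K7.  [the near shore: crate K6, crate M3 | the far shore: crate K5, crate K7, crate M2]
8. Ferryman goes back to the near shore alone.  [the near shore: crate K6, crate M3 | the far shore: crate K5, crate K7, crate M2]
9. Ferryman goes to the far shore with crate M3.  [the near shore: crate K6 | the far shore: crate K5, crate K7, crate M2, crate M3]
10. Ferryman goes back to the near shore alone.  [the near shore: crate K6 | the far shore: crate K5, crate K7, crate M2, crate M3]
11. Ferryman goes to the far shore with crate K6.  [the near shore: — | the far shore: crate K5, crate K6, crate K7, crate M2, crate M3]

11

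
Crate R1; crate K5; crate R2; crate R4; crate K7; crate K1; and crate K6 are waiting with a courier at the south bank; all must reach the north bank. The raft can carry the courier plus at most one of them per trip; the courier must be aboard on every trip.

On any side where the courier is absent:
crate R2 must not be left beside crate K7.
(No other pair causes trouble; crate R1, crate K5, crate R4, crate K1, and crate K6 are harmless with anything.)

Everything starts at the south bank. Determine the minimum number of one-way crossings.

Counting alone: the courier can take at most 1 across per trip to the north bank, so moving all 7 needs at least 7 loaded trips out, with a return between consecutive ones — at least 13 crossings.
The plan below uses exactly 13 crossings, so it is optimal:
1. Courier goes to the north bank with crate R2.
2. Courier goes back to the south bank alone.
3. Courier goes to the north bank with crate R1.
4. Courier goes back to the south bank alone.
5. Courier goes to the north bank with crate K5.
6. Courier goes back to the south bank alone.
7. Courier goes to the north bank with crate R4.
8. Courier goes back to the south bank alone.
9. Courier goes to the north bank with crate K1.
10. Courier goes back to the south bank alone.
11. Courier goes to the north bank with crate K6.
12. Courier goes back to the south bank alone.
13. Courier goes to the north bank with crate K7.

13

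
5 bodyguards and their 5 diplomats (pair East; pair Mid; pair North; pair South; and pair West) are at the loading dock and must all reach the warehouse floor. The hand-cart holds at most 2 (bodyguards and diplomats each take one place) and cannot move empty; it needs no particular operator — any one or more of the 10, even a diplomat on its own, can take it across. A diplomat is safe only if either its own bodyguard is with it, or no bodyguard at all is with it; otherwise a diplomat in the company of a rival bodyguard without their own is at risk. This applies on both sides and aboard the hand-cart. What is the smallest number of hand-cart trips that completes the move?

impossible

Following every safe sequence of crossings from the start, the most of the 10 that can be at the warehouse floor as the hand-cart arrives there on crossings 1, 3, 5, 7 is 2, 3, 4, 5 respectively; the best ever achieved is 5 of 10.
From crossing 9 on, no configuration arises that was not already reachable earlier: only 82 distinct safe configurations (who is on which side, and where the hand-cart is) can ever be reached, none of them has everyone across, and every continuation just revisits them. So no valid plan exists.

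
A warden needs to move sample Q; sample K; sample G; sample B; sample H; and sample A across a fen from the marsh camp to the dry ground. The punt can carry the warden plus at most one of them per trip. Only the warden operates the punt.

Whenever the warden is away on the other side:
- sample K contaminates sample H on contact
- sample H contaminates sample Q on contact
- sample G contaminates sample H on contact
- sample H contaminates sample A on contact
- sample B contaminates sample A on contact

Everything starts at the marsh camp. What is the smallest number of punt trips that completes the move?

impossible

Whatever the first load, the items left behind include a forbidden pair without the warden. No opening move is safe, so no plan exists.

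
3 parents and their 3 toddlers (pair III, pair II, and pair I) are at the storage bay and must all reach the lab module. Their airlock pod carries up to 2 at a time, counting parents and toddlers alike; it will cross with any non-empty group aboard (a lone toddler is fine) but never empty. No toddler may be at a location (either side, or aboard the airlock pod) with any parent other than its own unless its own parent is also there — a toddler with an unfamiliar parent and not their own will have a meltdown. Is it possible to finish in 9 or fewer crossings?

No

Counting alone: each trip to the lab module takes at most 2 across and each return brings at least 1 back, so after t trips out (and t−1 returns) at most 2t − (t−1) of the 6 are across; that first reaches 6 at t = 5, so at least 9 crossings are needed.
The safety rule pushes this higher. Following every safe sequence of crossings, the most of the 6 that can be at the lab module as the airlock pod arrives there on crossing 9 is 5 — never all 6.
So the move cannot be finished within 9 crossings. (The shortest complete plan takes 11:)
1. parent III and toddler III cross → the lab module.
2. parent III crosses ← the storage bay.
3. toddler I and toddler II cross → the lab module.
4. toddler III crosses ← the storage bay.
5. parent I and parent II cross → the lab module.
6. parent II and toddler II cross ← the storage bay.
7. parent II and parent III cross → the lab module.
8. toddler I crosses ← the storage bay.
9. toddler II and toddler III cross → the lab module.
10. parent I crosses ← the storage bay.
11. parent I and toddler I cross → the lab module.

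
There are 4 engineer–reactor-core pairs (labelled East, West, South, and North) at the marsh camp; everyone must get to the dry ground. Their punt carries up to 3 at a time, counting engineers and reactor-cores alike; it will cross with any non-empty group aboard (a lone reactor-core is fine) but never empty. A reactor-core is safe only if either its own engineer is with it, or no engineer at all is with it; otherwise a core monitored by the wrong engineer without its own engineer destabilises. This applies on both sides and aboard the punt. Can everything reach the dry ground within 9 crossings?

Yes

Yes — this plan uses 9 crossings (≤ 9):
1. engineer East and reactor-core East cross → the dry ground.
2. engineer East crosses ← the marsh camp.
3. engineer East, engineer West, and reactor-core West cross → the dry ground.
4. engineer East and reactor-core East cross ← the marsh camp.
5. engineer East, engineer North, and engineer South cross → the dry ground.
6. reactor-core West crosses ← the marsh camp.
7. reactor-core East and reactor-core West cross → the dry ground.
8. reactor-core East crosses ← the marsh camp.
9. reactor-core East, reactor-core North, and reactor-core South cross → the dry ground.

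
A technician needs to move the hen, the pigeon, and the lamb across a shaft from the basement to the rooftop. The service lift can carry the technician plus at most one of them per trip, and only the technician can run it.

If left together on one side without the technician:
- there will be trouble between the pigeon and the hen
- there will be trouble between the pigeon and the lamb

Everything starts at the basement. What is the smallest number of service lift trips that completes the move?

Counting alone: the technician can take at most 1 across per trip to the rooftop, so moving all 3 needs at least 3 loaded trips out, with a return between consecutive ones — at least 5 crossings.
The safety rule pushes this higher. Following every safe sequence of crossings, the most of the 3 that can be at the rooftop as the service lift arrives there on crossing 5 is 2 — never all 3.
So no plan with fewer than 7 crossings exists, and this one achieves 7:
1. Technician goes to the rooftop with the pigeon.  [the basement: the hen, the lamb | the rooftop: the pigeon]
2. Technician goes back to the basement alone.  [the basement: the hen, the lamb | the rooftop: the pigeon]
3. Technician goes to the rooftop with the hen.  [the basement: the lamb | the rooftop: the hen, the pigeon]
4. Technician goes back to the basement with the pigeon.  [the basement: the lamb, the pigeon | the rooftop: the hen]
5. Technician goes to the rooftop with the lamb.  [the basement: the pigeon | the rooftop: the hen, the lamb]
6. Technician goes back to the basement alone.  [the basement: the pigeon | the rooftop: the hen, the lamb]
7. Technician goes to the rooftop with the pigeon.  [the basement: — | the rooftop: the hen, the lamb, the pigeon]

7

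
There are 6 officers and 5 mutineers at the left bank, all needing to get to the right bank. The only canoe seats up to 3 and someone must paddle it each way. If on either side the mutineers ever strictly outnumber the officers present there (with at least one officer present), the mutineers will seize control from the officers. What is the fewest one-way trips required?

9

Counting alone: each trip to the right bank takes at most 3 across and each return brings at least 1 back, so after t trips out (and t−1 returns) at most 3t − (t−1) of the 11 are across; that first reaches 11 at t = 5, so at least 9 crossings are needed.
The plan below uses exactly 9 crossings, so it is optimal:
1. 3 mutineers → the right bank.  (the left bank: 6O 2M; the right bank: 0O 3M)
2. 1 mutineer ← the left bank.  (the left bank: 6O 3M; the right bank: 0O 2M)
3. 3 officers → the right bank.  (the left bank: 3O 3M; the right bank: 3O 2M)
4. 1 officer ← the left bank.  (the left bank: 4O 3M; the right bank: 2O 2M)
5. 2 officers and 1 mutineer → the right bank.  (the left bank: 2O 2M; the right bank: 4O 3M)
6. 1 officer ← the left bank.  (the left bank: 3O 2M; the right bank: 3O 3M)
7. 2 officers and 1 mutineer → the right bank.  (the left bank: 1O 1M; the right bank: 5O 4M)
8. 1 officer ← the left bank.  (the left bank: 2O 1M; the right bank: 4O 4M)
9. 2 officers and 1 mutineer → the right bank.  (the left bank: 0O 0M; the right bank: 6O 5M)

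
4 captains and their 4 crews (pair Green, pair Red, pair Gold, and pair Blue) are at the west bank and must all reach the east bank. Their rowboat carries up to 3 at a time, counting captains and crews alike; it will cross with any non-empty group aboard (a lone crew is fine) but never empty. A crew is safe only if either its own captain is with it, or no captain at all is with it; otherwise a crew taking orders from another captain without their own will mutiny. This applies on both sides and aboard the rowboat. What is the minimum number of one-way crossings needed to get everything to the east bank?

Counting alone: each trip to the east bank takes at most 3 across and each return brings at least 1 back, so after t trips out (and t−1 returns) at most 3t − (t−1) of the 8 are across; that first reaches 8 at t = 4, so at least 7 crossings are needed.
The safety rule pushes this higher. Following every safe sequence of crossings, the most of the 8 that can be at the east bank as the rowboat arrives there on crossing 7 is 7 — never all 8.
So no plan with fewer than 9 crossings exists, and this one achieves 9:
1. captain Green and crew Green cross → the east bank.
2. captain Green crosses ← the west bank.
3. captain Green, captain Red, and crew Red cross → the east bank.
4. captain Green and crew Green cross ← the west bank.
5. captain Blue, captain Gold, and captain Green cross → the east bank.
6. crew Red crosses ← the west bank.
7. crew Green and crew Red cross → the east bank.
8. crew Green crosses ← the west bank.
9. crew Blue, crew Gold, and crew Green cross → the east bank.

9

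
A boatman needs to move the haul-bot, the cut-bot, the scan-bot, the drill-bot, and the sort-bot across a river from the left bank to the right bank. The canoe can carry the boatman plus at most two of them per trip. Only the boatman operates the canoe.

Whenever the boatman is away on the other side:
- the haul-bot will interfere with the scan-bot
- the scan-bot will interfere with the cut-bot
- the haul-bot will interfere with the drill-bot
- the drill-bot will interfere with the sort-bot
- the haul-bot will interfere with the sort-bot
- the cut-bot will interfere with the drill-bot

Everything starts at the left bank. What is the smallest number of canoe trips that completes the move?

Whatever the first load, the items left behind include a forbidden pair without the boatman. No opening move is safe, so no plan exists.

impossible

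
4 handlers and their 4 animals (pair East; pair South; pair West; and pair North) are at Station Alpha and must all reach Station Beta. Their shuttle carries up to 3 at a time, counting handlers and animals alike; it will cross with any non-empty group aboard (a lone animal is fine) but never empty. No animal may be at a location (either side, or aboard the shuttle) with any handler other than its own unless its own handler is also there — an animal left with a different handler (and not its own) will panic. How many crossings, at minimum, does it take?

9

Counting alone: each trip to Station Beta takes at most 3 across and each return brings at least 1 back, so after t trips out (and t−1 returns) at most 3t − (t−1) of the 8 are across; that first reaches 8 at t = 4, so at least 7 crossings are needed.
The safety rule pushes this higher. Following every safe sequence of crossings, the most of the 8 that can be at Station Beta as the shuttle arrives there on crossing 7 is 7 — never all 8.
So no plan with fewer than 9 crossings exists, and this one achieves 9:
1. animal East and handler East cross → Station Beta.
2. handler East crosses ← Station Alpha.
3. animal South, handler East, and handler South cross → Station Beta.
4. animal East and handler East cross ← Station Alpha.
5. handler East, handler North, and handler West cross → Station Beta.
6. animal South crosses ← Station Alpha.
7. animal East and animal South cross → Station Beta.
8. animal East crosses ← Station Alpha.
9. animal East, animal North, and animal West cross → Station Beta.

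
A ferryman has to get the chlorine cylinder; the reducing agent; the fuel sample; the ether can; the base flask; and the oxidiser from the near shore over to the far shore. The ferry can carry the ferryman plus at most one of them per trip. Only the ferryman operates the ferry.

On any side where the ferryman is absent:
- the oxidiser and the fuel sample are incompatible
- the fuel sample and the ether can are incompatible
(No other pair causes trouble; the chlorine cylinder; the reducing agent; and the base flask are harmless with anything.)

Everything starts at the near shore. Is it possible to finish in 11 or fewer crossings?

No

Counting alone: the ferryman can take at most 1 across per trip to the far shore, so moving all 6 needs at least 6 loaded trips out, with a return between consecutive ones — at least 11 crossings.
The safety rule pushes this higher. Following every safe sequence of crossings, the most of the 6 that can be at the far shore as the ferry arrives there on crossing 11 is 5 — never all 6.
So the move cannot be finished within 11 crossings. (The shortest complete plan takes 13:)
1. Ferryman goes to the far shore with the fuel sample.  [the near shore: the base flask, the chlorine cylinder, the ether can, the oxidiser, the reducing agent | the far shore: the fuel sample]
2. Ferryman goes back to the near shore alone.  [the near shore: the base flask, the chlorine cylinder, the ether can, the oxidiser, the reducing agent | the far shore: the fuel sample]
3. Ferryman goes to the far shore with the chlorine cylinder.  [the near shore: the base flask, the ether can, the oxidiser, the reducing agent | the far shore: the chlorine cylinder, the fuel sample]
4. Ferryman goes back to the near shore alone.  [the near shore: the base flask, the ether can, the oxidiser, the reducing agent | the far shore: the chlorine cylinder, the fuel sample]
5. Ferryman goes to the far shore with the reducing agent.  [the near shore: the base flask, the ether can, the oxidiser | the far shore: the chlorine cylinder, the fuel sample, the reducing agent]
6. Ferryman goes back to the near shore alone.  [the near shore: the base flask, the ether can, the oxidiser | the far shore: the chlorine cylinder, the fuel sample, the reducing agent]
7. Ferryman goes to the far shore with the ether can.  [the near shore: the base flask, the oxidiser | the far shore: the chlorine cylinder, the ether can, the fuel sample, the reducing agent]
8. Ferryman goes back to the near shore with the fuel sample.  [the near shore: the base flask, the fuel sample, the oxidiser | the far shore: the chlorine cylinder, the ether can, the reducing agent]
9. Ferryman goes to the far shore with the oxidiser.  [the near shore: the base flask, the fuel sample | the far shore: the chlorine cylinder, the ether can, the oxidiser, the reducing agent]
10. Ferryman goes back to the near shore alone.  [the near shore: the base flask, the fuel sample | the far shore: the chlorine cylinder, the ether can, the oxidiser, the reducing agent]
11. Ferryman goes to the far shore with the base flask.  [the near shore: the fuel sample | the far shore: the base flask, the chlorine cylinder, the ether can, the oxidiser, the reducing agent]
12. Ferryman goes back to the near shore alone.  [the near shore: the fuel sample | the far shore: the base flask, the chlorine cylinder, the ether can, the oxidiser, the reducing agent]
13. Ferryman goes to the far shore with the fuel sample.  [the near shore: — | the far shore: the base flask, the chlorine cylinder, the ether can, the fuel sample, the oxidiser, the reducing agent]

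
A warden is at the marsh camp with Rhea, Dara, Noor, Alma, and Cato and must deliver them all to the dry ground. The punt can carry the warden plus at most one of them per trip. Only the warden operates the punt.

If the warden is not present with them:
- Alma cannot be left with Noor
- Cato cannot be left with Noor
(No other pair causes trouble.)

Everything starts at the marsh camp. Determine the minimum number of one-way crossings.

11

Counting alone: the warden can take at most 1 across per trip to the dry ground, so moving all 5 needs at least 5 loaded trips out, with a return between consecutive ones — at least 9 crossings.
The safety rule pushes this higher. Following every safe sequence of crossings, the most of the 5 that can be at the dry ground as the punt arrives there on crossing 9 is 4 — never all 5.
So no plan with fewer than 11 crossings exists, and this one achieves 11:
1. Warden goes to the dry ground with Noor.  [the marsh camp: Alma, Cato, Dara, Rhea | the dry ground: Noor]
2. Warden goes back to the marsh camp alone.  [the marsh camp: Alma, Cato, Dara, Rhea | the dry ground: Noor]
3. Warden goes to the dry ground with Rhea.  [the marsh camp: Alma, Cato, Dara | the dry ground: Noor, Rhea]
4. Warden goes back to the marsh camp alone.  [the marsh camp: Alma, Cato, Dara | the dry ground: Noor, Rhea]
5. Warden goes to the dry ground with Dara.  [the marsh camp: Alma, Cato | the dry ground: Dara, Noor, Rhea]
6. Warden goes back to the marsh camp alone.  [the marsh camp: Alma, Cato | the dry ground: Dara, Noor, Rhea]
7. Warden goes to the dry ground with Alma.  [the marsh camp: Cato | the dry ground: Alma, Dara, Noor, Rhea]
8. Warden goes back to the marsh camp with Noor.  [the marsh camp: Cato, Noor | the dry ground: Alma, Dara, Rhea]
9. Warden goes to the dry ground with Cato.  [the marsh camp: Noor | the dry ground: Alma, Cato, Dara, Rhea]
10. Warden goes back to the marsh camp alone.  [the marsh camp: Noor | the dry ground: Alma, Cato, Dara, Rhea]
11. Warden goes to the dry ground with Noor.  [the marsh camp: — | the dry ground: Alma, Cato, Dara, Noor, Rhea]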